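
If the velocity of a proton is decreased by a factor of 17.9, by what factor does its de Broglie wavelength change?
The wavelength increases by a factor of 17.9.

From λ = h/(mv), the wavelength is inversely proportional to velocity:

λ ∝ 1/v

If v → v/17.9, then λ → 17.9λ

When velocity is decreased by a factor of 17.9, the wavelength increases by a factor of 17.9.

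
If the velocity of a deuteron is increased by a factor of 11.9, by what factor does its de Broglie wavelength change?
The wavelength decreases by a factor of 11.9.

From λ = h/(mv), the wavelength is inversely proportional to velocity:

λ ∝ 1/v

If v → 11.9v, then λ → λ/11.9

When velocity is increased by a factor of 11.9, the wavelength decreases by a factor of 11.9.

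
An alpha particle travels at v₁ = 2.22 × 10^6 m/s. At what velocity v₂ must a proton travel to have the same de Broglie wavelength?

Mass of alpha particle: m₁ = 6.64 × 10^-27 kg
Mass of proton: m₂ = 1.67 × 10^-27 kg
v₂ = 8.83 × 10^6 m/s

For equal de Broglie wavelengths: λ₁ = λ₂

h/(m₁v₁) = h/(m₂v₂)
m₁v₁ = m₂v₂
v₂ = v₁ · (m₁/m₂)

v₂ = 2.22 × 10^6 m/s × (6.64 × 10^-27 kg / 1.67 × 10^-27 kg)
v₂ = 8.83 × 10^6 m/s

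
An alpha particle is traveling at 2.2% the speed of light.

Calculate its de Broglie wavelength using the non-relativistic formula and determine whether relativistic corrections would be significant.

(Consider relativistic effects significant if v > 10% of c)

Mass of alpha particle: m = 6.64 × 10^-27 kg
No, relativistic corrections are not needed.

Using the non-relativistic de Broglie formula λ = h/(mv):

v = 2.2% × c = 6.595 × 10^6 m/s

λ = h/(mv)
λ = (6.626 × 10^-34 J·s) / (6.64 × 10^-27 kg × 6.595 × 10^6 m/s)
λ = 1.51 × 10^-14 m

Since v = 2.2% of c < 10% of c, relativistic corrections are NOT significant and this non-relativistic result is a good approximation.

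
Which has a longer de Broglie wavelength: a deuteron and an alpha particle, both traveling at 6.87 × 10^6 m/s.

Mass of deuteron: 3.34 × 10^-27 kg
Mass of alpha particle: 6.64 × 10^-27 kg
The deuteron has the longer wavelength.

Using λ = h/(mv), since both particles have the same velocity, the wavelength depends only on mass.

For deuteron: λ₁ = h/(m₁v) = 2.89 × 10^-14 m
For alpha particle: λ₂ = h/(m₂v) = 1.45 × 10^-14 m

Since λ ∝ 1/m at constant velocity, the lighter particle has the longer wavelength.

The deuteron has the longer de Broglie wavelength.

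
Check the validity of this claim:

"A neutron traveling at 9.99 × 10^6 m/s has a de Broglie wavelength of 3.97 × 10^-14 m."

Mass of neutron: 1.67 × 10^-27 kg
True

The claim is correct.

Using λ = h/(mv):
λ = (6.626 × 10^-34 J·s) / (1.67 × 10^-27 kg × 9.99 × 10^6 m/s)
λ = 3.97 × 10^-14 m

This matches the claimed value.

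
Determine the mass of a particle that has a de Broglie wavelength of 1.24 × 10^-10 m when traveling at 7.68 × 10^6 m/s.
6.96 × 10^-31 kg

From the de Broglie relation λ = h/(mv), we solve for m:

m = h/(λv)
m = (6.626 × 10^-34 J·s) / (1.24 × 10^-10 m × 7.68 × 10^6 m/s)
m = 6.96 × 10^-31 kg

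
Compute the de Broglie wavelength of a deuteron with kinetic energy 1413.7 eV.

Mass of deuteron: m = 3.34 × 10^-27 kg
5.39 × 10^-13 m

Using λ = h/√(2mKE):

First convert KE to Joules: KE = 1413.7 eV = 2.265 × 10^-16 J

λ = h/√(2mKE)
λ = (6.626 × 10^-34 J·s) / √(2 × 3.34 × 10^-27 kg × 2.265 × 10^-16 J)
λ = 5.39 × 10^-13 m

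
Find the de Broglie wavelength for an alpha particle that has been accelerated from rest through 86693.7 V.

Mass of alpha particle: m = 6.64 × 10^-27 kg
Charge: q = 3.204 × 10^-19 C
3.45 × 10^-14 m

When a particle is accelerated through voltage V, it gains kinetic energy KE = qV.

The de Broglie wavelength is then λ = h/√(2mqV):

λ = h/√(2mqV)
λ = (6.626 × 10^-34 J·s) / √(2 × 6.64 × 10^-27 kg × 3.204 × 10^-19 C × 86693.7 V)
λ = 3.45 × 10^-14 m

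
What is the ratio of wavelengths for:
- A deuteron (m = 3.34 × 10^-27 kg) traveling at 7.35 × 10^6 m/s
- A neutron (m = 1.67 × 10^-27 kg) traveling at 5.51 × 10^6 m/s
λ₁/λ₂ = 0.375

Using λ = h/(mv):

λ₁ = h/(m₁v₁) = 2.70 × 10^-14 m
λ₂ = h/(m₂v₂) = 7.20 × 10^-14 m

Ratio λ₁/λ₂ = (m₂v₂)/(m₁v₁)
         = (1.67 × 10^-27 kg × 5.51 × 10^6 m/s) / (3.34 × 10^-27 kg × 7.35 × 10^6 m/s)
         = 0.375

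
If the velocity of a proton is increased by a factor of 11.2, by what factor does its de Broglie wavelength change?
The wavelength decreases by a factor of 11.2.

From λ = h/(mv), the wavelength is inversely proportional to velocity:

λ ∝ 1/v

If v → 11.2v, then λ → λ/11.2

When velocity is increased by a factor of 11.2, the wavelength decreases by a factor of 11.2.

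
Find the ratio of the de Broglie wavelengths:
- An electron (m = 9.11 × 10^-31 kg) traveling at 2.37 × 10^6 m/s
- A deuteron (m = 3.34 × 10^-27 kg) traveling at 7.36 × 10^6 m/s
λ₁/λ₂ = 1.14 × 10^4

Using λ = h/(mv):

λ₁ = h/(m₁v₁) = 3.07 × 10^-10 m
λ₂ = h/(m₂v₂) = 2.70 × 10^-14 m

Ratio λ₁/λ₂ = (m₂v₂)/(m₁v₁)
         = (3.34 × 10^-27 kg × 7.36 × 10^6 m/s) / (9.11 × 10^-31 kg × 2.37 × 10^6 m/s)
         = 1.14 × 10^4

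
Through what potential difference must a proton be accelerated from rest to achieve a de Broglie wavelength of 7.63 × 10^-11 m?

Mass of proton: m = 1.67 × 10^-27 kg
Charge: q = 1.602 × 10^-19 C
1.41 × 10^-1 V

From λ = h/√(2mqV), we solve for V:

λ² = h²/(2mqV)
V = h²/(2mqλ²)
V = (6.626 × 10^-34 J·s)² / (2 × 1.67 × 10^-27 kg × 1.602 × 10^-19 C × (7.63 × 10^-11 m)²)
V = 1.41 × 10^-1 V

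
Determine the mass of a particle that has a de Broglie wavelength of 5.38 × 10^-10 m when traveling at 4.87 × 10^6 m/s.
2.53 × 10^-31 kg

From the de Broglie relation λ = h/(mv), we solve for m:

m = h/(λv)
m = (6.626 × 10^-34 J·s) / (5.38 × 10^-10 m × 4.87 × 10^6 m/s)
m = 2.53 × 10^-31 kg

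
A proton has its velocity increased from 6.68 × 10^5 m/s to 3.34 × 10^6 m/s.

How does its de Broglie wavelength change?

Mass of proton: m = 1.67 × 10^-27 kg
The wavelength decreases by a factor of 5.

Using λ = h/(mv):

Initial wavelength: λ₁ = h/(mv₁) = 5.94 × 10^-13 m
Final wavelength: λ₂ = h/(mv₂) = 1.19 × 10^-13 m

Since λ ∝ 1/v, when velocity increases by a factor of 5, the wavelength decreases by a factor of 5.

λ₂/λ₁ = v₁/v₂ = 1/5

The wavelength decreases by a factor of 5.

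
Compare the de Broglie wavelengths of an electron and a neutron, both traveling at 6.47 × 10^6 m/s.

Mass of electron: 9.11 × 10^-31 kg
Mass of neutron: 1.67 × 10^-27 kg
The electron has the longer wavelength.

Using λ = h/(mv), since both particles have the same velocity, the wavelength depends only on mass.

For electron: λ₁ = h/(m₁v) = 1.12 × 10^-10 m
For neutron: λ₂ = h/(m₂v) = 6.13 × 10^-14 m

Since λ ∝ 1/m at constant velocity, the lighter particle has the longer wavelength.

The electron has the longer de Broglie wavelength.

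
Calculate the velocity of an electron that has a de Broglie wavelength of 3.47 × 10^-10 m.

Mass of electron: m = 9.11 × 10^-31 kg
2.10 × 10^6 m/s

From the de Broglie relation λ = h/(mv), we solve for v:

v = h/(mλ)
v = (6.626 × 10^-34 J·s) / (9.11 × 10^-31 kg × 3.47 × 10^-10 m)
v = 2.10 × 10^6 m/s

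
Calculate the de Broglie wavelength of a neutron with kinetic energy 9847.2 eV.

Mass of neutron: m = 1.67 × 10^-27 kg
2.89 × 10^-13 m

Using λ = h/√(2mKE):

First convert KE to Joules: KE = 9847.2 eV = 1.578 × 10^-15 J

λ = h/√(2mKE)
λ = (6.626 × 10^-34 J·s) / √(2 × 1.67 × 10^-27 kg × 1.578 × 10^-15 J)
λ = 2.89 × 10^-13 m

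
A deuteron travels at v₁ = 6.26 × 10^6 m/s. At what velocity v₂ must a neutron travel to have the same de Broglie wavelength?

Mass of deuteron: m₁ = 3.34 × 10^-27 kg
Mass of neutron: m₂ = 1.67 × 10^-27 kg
v₂ = 1.25 × 10^7 m/s

For equal de Broglie wavelengths: λ₁ = λ₂

h/(m₁v₁) = h/(m₂v₂)
m₁v₁ = m₂v₂
v₂ = v₁ · (m₁/m₂)

v₂ = 6.26 × 10^6 m/s × (3.34 × 10^-27 kg / 1.67 × 10^-27 kg)
v₂ = 1.25 × 10^7 m/s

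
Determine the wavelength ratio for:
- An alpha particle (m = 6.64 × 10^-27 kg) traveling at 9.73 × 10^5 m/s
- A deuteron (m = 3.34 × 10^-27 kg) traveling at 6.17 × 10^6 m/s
λ₁/λ₂ = 3.19

Using λ = h/(mv):

λ₁ = h/(m₁v₁) = 1.03 × 10^-13 m
λ₂ = h/(m₂v₂) = 3.22 × 10^-14 m

Ratio λ₁/λ₂ = (m₂v₂)/(m₁v₁)
         = (3.34 × 10^-27 kg × 6.17 × 10^6 m/s) / (6.64 × 10^-27 kg × 9.73 × 10^5 m/s)
         = 3.19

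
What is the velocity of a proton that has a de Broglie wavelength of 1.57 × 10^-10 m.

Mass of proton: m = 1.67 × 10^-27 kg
2.53 × 10^3 m/s

From the de Broglie relation λ = h/(mv), we solve for v:

v = h/(mλ)
v = (6.626 × 10^-34 J·s) / (1.67 × 10^-27 kg × 1.57 × 10^-10 m)
v = 2.53 × 10^3 m/s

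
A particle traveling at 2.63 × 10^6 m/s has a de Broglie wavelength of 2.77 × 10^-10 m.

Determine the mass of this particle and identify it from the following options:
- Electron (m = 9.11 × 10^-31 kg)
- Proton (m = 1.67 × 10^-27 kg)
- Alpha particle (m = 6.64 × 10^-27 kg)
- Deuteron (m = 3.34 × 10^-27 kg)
The particle is an electron.

From λ = h/(mv), solve for mass:

m = h/(λv)
m = (6.626 × 10^-34 J·s) / (2.77 × 10^-10 m × 2.63 × 10^6 m/s)
m = 9.10 × 10^-31 kg

Comparing with the listed masses, this is closest to an electron.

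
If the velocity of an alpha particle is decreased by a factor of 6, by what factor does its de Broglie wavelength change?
The wavelength increases by a factor of 6.

From λ = h/(mv), the wavelength is inversely proportional to velocity:

λ ∝ 1/v

If v → v/6, then λ → 6λ

When velocity is decreased by a factor of 6, the wavelength increases by a factor of 6.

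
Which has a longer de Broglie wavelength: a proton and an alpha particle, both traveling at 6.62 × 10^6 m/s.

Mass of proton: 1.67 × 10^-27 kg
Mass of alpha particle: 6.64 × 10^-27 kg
The proton has the longer wavelength.

Using λ = h/(mv), since both particles have the same velocity, the wavelength depends only on mass.

For proton: λ₁ = h/(m₁v) = 5.99 × 10^-14 m
For alpha particle: λ₂ = h/(m₂v) = 1.51 × 10^-14 m

Since λ ∝ 1/m at constant velocity, the lighter particle has the longer wavelength.

The proton has the longer de Broglie wavelength.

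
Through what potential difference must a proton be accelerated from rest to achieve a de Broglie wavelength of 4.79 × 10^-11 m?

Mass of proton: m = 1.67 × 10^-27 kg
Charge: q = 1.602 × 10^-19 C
3.58 × 10^-1 V

From λ = h/√(2mqV), we solve for V:

λ² = h²/(2mqV)
V = h²/(2mqλ²)
V = (6.626 × 10^-34 J·s)² / (2 × 1.67 × 10^-27 kg × 1.602 × 10^-19 C × (4.79 × 10^-11 m)²)
V = 3.58 × 10^-1 V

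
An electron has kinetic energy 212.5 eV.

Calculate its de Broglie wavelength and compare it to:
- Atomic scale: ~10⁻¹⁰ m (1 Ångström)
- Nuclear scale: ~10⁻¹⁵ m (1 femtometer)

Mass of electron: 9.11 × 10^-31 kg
λ = 8.41 × 10^-11 m, which is between nuclear and atomic scales.

Using λ = h/√(2mKE):

KE = 212.5 eV = 3.405 × 10^-17 J

λ = h/√(2mKE)
λ = (6.626 × 10^-34 J·s) / √(2 × 9.11 × 10^-31 kg × 3.405 × 10^-17 J)
λ = 8.41 × 10^-11 m

Comparison:
- Atomic scale (10⁻¹⁰ m): λ is 0.84× this size
- Nuclear scale (10⁻¹⁵ m): λ is 8.4e+04× this size

The wavelength is between nuclear and atomic scales.

This wavelength is appropriate for probing atomic structure but too large for nuclear physics experiments.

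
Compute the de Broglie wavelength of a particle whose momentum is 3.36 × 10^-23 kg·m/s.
1.97 × 10^-11 m

Using the de Broglie relation λ = h/p:

λ = h/p
λ = (6.626 × 10^-34 J·s) / (3.36 × 10^-23 kg·m/s)
λ = 1.97 × 10^-11 m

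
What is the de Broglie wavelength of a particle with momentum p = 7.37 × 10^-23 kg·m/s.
8.99 × 10^-12 m

Using the de Broglie relation λ = h/p:

λ = h/p
λ = (6.626 × 10^-34 J·s) / (7.37 × 10^-23 kg·m/s)
λ = 8.99 × 10^-12 m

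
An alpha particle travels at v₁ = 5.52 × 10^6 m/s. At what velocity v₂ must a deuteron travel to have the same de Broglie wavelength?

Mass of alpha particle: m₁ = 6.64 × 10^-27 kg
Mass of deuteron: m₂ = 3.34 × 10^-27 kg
v₂ = 1.10 × 10^7 m/s

For equal de Broglie wavelengths: λ₁ = λ₂

h/(m₁v₁) = h/(m₂v₂)
m₁v₁ = m₂v₂
v₂ = v₁ · (m₁/m₂)

v₂ = 5.52 × 10^6 m/s × (6.64 × 10^-27 kg / 3.34 × 10^-27 kg)
v₂ = 1.10 × 10^7 m/s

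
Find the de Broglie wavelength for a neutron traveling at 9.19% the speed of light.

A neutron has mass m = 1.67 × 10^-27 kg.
1.44 × 10^-14 m

Using the de Broglie relation λ = h/(mv):

v = 9.19% × c = 2.755 × 10^7 m/s

λ = h/(mv)
λ = (6.626 × 10^-34 J·s) / (1.67 × 10^-27 kg × 2.755 × 10^7 m/s)
λ = 1.44 × 10^-14 m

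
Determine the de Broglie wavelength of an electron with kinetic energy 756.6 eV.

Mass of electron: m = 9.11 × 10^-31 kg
4.46 × 10^-11 m

Using λ = h/√(2mKE):

First convert KE to Joules: KE = 756.6 eV = 1.212 × 10^-16 J

λ = h/√(2mKE)
λ = (6.626 × 10^-34 J·s) / √(2 × 9.11 × 10^-31 kg × 1.212 × 10^-16 J)
λ = 4.46 × 10^-11 m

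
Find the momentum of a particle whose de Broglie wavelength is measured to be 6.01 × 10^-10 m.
1.10 × 10^-24 kg·m/s

From the de Broglie relation λ = h/p, we solve for p:

p = h/λ
p = (6.626 × 10^-34 J·s) / (6.01 × 10^-10 m)
p = 1.10 × 10^-24 kg·m/s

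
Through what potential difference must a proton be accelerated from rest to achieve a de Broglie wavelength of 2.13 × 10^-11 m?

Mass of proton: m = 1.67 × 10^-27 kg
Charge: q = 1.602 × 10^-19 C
1.81 V

From λ = h/√(2mqV), we solve for V:

λ² = h²/(2mqV)
V = h²/(2mqλ²)
V = (6.626 × 10^-34 J·s)² / (2 × 1.67 × 10^-27 kg × 1.602 × 10^-19 C × (2.13 × 10^-11 m)²)
V = 1.81 V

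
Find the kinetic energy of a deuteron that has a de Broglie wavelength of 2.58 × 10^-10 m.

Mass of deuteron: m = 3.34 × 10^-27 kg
9.87 × 10^-22 J (or 6.16 × 10^-3 eV)

From λ = h/√(2mKE), we solve for KE:

λ² = h²/(2mKE)
KE = h²/(2mλ²)
KE = (6.626 × 10^-34 J·s)² / (2 × 3.34 × 10^-27 kg × (2.58 × 10^-10 m)²)
KE = 9.87 × 10^-22 J
KE = 6.16 × 10^-3 eV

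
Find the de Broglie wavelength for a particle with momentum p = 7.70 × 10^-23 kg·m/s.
8.61 × 10^-12 m

Using the de Broglie relation λ = h/p:

λ = h/p
λ = (6.626 × 10^-34 J·s) / (7.70 × 10^-23 kg·m/s)
λ = 8.61 × 10^-12 m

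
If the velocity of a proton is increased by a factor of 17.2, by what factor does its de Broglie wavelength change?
The wavelength decreases by a factor of 17.2.

From λ = h/(mv), the wavelength is inversely proportional to velocity:

λ ∝ 1/v

If v → 17.2v, then λ → λ/17.2

When velocity is increased by a factor of 17.2, the wavelength decreases by a factor of 17.2.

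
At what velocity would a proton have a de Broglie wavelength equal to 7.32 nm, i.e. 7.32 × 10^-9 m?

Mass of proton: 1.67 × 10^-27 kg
5.42 × 10^1 m/s

From λ = h/(mv), solve for v:

v = h/(mλ)
v = (6.626 × 10^-34 J·s) / (1.67 × 10^-27 kg × 7.32 × 10^-9 m)
v = 5.42 × 10^1 m/s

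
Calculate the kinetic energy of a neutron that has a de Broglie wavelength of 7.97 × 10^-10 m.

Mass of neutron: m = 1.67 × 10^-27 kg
2.07 × 10^-22 J (or 1.29 × 10^-3 eV)

From λ = h/√(2mKE), we solve for KE:

λ² = h²/(2mKE)
KE = h²/(2mλ²)
KE = (6.626 × 10^-34 J·s)² / (2 × 1.67 × 10^-27 kg × (7.97 × 10^-10 m)²)
KE = 2.07 × 10^-22 J
KE = 1.29 × 10^-3 eV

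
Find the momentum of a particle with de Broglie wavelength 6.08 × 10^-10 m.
1.09 × 10^-24 kg·m/s

From the de Broglie relation λ = h/p, we solve for p:

p = h/λ
p = (6.626 × 10^-34 J·s) / (6.08 × 10^-10 m)
p = 1.09 × 10^-24 kg·m/s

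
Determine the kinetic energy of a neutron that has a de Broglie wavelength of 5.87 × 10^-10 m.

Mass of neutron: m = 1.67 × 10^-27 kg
3.81 × 10^-22 J (or 2.38 × 10^-3 eV)

From λ = h/√(2mKE), we solve for KE:

λ² = h²/(2mKE)
KE = h²/(2mλ²)
KE = (6.626 × 10^-34 J·s)² / (2 × 1.67 × 10^-27 kg × (5.87 × 10^-10 m)²)
KE = 3.81 × 10^-22 J
KE = 2.38 × 10^-3 eV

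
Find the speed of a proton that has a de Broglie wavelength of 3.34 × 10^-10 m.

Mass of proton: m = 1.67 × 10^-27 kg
1.19 × 10^3 m/s

From the de Broglie relation λ = h/(mv), we solve for v:

v = h/(mλ)
v = (6.626 × 10^-34 J·s) / (1.67 × 10^-27 kg × 3.34 × 10^-10 m)
v = 1.19 × 10^3 m/s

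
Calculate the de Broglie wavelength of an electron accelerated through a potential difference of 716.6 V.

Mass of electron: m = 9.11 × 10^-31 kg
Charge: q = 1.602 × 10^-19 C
4.58 × 10^-11 m

When a particle is accelerated through voltage V, it gains kinetic energy KE = qV.

The de Broglie wavelength is then λ = h/√(2mqV):

λ = h/√(2mqV)
λ = (6.626 × 10^-34 J·s) / √(2 × 9.11 × 10^-31 kg × 1.602 × 10^-19 C × 716.6 V)
λ = 4.58 × 10^-11 m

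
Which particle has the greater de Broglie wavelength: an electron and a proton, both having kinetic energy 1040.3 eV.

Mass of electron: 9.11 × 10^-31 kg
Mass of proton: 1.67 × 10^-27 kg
The electron has the longer wavelength.

Using λ = h/√(2mKE):

For electron: λ₁ = h/√(2m₁KE) = 3.80 × 10^-11 m
For proton: λ₂ = h/√(2m₂KE) = 8.88 × 10^-13 m

Since λ ∝ 1/√m at constant kinetic energy, the lighter particle has the longer wavelength.

The electron has the longer de Broglie wavelength.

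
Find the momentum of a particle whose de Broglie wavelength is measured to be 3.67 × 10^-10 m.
1.81 × 10^-24 kg·m/s

From the de Broglie relation λ = h/p, we solve for p:

p = h/λ
p = (6.626 × 10^-34 J·s) / (3.67 × 10^-10 m)
p = 1.81 × 10^-24 kg·m/s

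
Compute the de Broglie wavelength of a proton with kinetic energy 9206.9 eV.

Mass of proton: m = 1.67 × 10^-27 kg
2.99 × 10^-13 m

Using λ = h/√(2mKE):

First convert KE to Joules: KE = 9206.9 eV = 1.475 × 10^-15 J

λ = h/√(2mKE)
λ = (6.626 × 10^-34 J·s) / √(2 × 1.67 × 10^-27 kg × 1.475 × 10^-15 J)
λ = 2.99 × 10^-13 m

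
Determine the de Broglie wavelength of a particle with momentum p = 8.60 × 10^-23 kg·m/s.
7.70 × 10^-12 m

Using the de Broglie relation λ = h/p:

λ = h/p
λ = (6.626 × 10^-34 J·s) / (8.60 × 10^-23 kg·m/s)
λ = 7.70 × 10^-12 m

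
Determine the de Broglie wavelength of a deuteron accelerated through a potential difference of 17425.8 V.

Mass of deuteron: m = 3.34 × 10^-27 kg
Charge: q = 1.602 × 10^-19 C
1.53 × 10^-13 m

When a particle is accelerated through voltage V, it gains kinetic energy KE = qV.

The de Broglie wavelength is then λ = h/√(2mqV):

λ = h/√(2mqV)
λ = (6.626 × 10^-34 J·s) / √(2 × 3.34 × 10^-27 kg × 1.602 × 10^-19 C × 17425.8 V)
λ = 1.53 × 10^-13 m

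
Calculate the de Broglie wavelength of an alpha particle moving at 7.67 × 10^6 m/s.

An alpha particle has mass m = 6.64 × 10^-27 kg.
1.30 × 10^-14 m

Using the de Broglie relation λ = h/(mv):

λ = h/(mv)
λ = (6.626 × 10^-34 J·s) / (6.64 × 10^-27 kg × 7.67 × 10^6 m/s)
λ = 1.30 × 10^-14 m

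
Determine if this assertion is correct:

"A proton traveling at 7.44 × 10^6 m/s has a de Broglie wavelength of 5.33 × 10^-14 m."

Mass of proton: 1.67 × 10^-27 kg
True

The claim is correct.

Using λ = h/(mv):
λ = (6.626 × 10^-34 J·s) / (1.67 × 10^-27 kg × 7.44 × 10^6 m/s)
λ = 5.33 × 10^-14 m

This matches the claimed value.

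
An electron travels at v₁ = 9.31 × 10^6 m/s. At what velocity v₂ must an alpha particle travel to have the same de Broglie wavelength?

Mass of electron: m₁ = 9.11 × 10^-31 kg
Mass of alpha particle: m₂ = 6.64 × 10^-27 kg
v₂ = 1.28 × 10^3 m/s

For equal de Broglie wavelengths: λ₁ = λ₂

h/(m₁v₁) = h/(m₂v₂)
m₁v₁ = m₂v₂
v₂ = v₁ · (m₁/m₂)

v₂ = 9.31 × 10^6 m/s × (9.11 × 10^-31 kg / 6.64 × 10^-27 kg)
v₂ = 1.28 × 10^3 m/s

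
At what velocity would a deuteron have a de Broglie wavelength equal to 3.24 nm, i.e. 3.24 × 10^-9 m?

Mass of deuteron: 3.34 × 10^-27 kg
6.12 × 10^1 m/s

From λ = h/(mv), solve for v:

v = h/(mλ)
v = (6.626 × 10^-34 J·s) / (3.34 × 10^-27 kg × 3.24 × 10^-9 m)
v = 6.12 × 10^1 m/s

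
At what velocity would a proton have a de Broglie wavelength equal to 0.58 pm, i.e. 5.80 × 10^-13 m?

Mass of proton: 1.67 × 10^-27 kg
6.84 × 10^5 m/s

From λ = h/(mv), solve for v:

v = h/(mλ)
v = (6.626 × 10^-34 J·s) / (1.67 × 10^-27 kg × 5.80 × 10^-13 m)
v = 6.84 × 10^5 m/s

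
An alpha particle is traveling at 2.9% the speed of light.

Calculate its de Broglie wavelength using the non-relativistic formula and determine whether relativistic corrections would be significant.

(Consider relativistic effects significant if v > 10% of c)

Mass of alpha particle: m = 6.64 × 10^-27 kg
No, relativistic corrections are not needed.

Using the non-relativistic de Broglie formula λ = h/(mv):

v = 2.9% × c = 8.694 × 10^6 m/s

λ = h/(mv)
λ = (6.626 × 10^-34 J·s) / (6.64 × 10^-27 kg × 8.694 × 10^6 m/s)
λ = 1.15 × 10^-14 m

Since v = 2.9% of c < 10% of c, relativistic corrections are NOT significant and this non-relativistic result is a good approximation.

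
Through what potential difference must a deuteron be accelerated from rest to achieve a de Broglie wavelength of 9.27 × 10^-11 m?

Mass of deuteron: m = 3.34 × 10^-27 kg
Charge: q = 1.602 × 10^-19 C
4.77 × 10^-2 V

From λ = h/√(2mqV), we solve for V:

λ² = h²/(2mqV)
V = h²/(2mqλ²)
V = (6.626 × 10^-34 J·s)² / (2 × 3.34 × 10^-27 kg × 1.602 × 10^-19 C × (9.27 × 10^-11 m)²)
V = 4.77 × 10^-2 V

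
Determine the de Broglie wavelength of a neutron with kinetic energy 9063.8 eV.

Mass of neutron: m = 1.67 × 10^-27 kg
3.01 × 10^-13 m

Using λ = h/√(2mKE):

First convert KE to Joules: KE = 9063.8 eV = 1.452 × 10^-15 J

λ = h/√(2mKE)
λ = (6.626 × 10^-34 J·s) / √(2 × 1.67 × 10^-27 kg × 1.452 × 10^-15 J)
λ = 3.01 × 10^-13 m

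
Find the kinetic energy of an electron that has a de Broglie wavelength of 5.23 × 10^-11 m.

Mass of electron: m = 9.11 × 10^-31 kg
8.81 × 10^-17 J (or 550 eV)

From λ = h/√(2mKE), we solve for KE:

λ² = h²/(2mKE)
KE = h²/(2mλ²)
KE = (6.626 × 10^-34 J·s)² / (2 × 9.11 × 10^-31 kg × (5.23 × 10^-11 m)²)
KE = 8.81 × 10^-17 J
KE = 550 eV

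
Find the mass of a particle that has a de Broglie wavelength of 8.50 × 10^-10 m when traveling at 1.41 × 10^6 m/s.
5.53 × 10^-31 kg

From the de Broglie relation λ = h/(mv), we solve for m:

m = h/(λv)
m = (6.626 × 10^-34 J·s) / (8.50 × 10^-10 m × 1.41 × 10^6 m/s)
m = 5.53 × 10^-31 kg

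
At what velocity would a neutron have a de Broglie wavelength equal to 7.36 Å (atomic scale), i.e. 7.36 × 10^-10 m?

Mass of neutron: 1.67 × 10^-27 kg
5.39 × 10^2 m/s

From λ = h/(mv), solve for v:

v = h/(mλ)
v = (6.626 × 10^-34 J·s) / (1.67 × 10^-27 kg × 7.36 × 10^-10 m)
v = 5.39 × 10^2 m/s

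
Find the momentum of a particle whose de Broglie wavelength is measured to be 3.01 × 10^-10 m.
2.20 × 10^-24 kg·m/s

From the de Broglie relation λ = h/p, we solve for p:

p = h/λ
p = (6.626 × 10^-34 J·s) / (3.01 × 10^-10 m)
p = 2.20 × 10^-24 kg·m/s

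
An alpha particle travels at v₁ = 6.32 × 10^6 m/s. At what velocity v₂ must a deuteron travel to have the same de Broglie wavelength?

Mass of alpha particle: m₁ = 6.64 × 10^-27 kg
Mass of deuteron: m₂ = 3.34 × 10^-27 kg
v₂ = 1.26 × 10^7 m/s

For equal de Broglie wavelengths: λ₁ = λ₂

h/(m₁v₁) = h/(m₂v₂)
m₁v₁ = m₂v₂
v₂ = v₁ · (m₁/m₂)

v₂ = 6.32 × 10^6 m/s × (6.64 × 10^-27 kg / 3.34 × 10^-27 kg)
v₂ = 1.26 × 10^7 m/s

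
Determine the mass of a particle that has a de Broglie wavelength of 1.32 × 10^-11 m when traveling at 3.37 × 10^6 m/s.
1.49 × 10^-29 kg

From the de Broglie relation λ = h/(mv), we solve for m:

m = h/(λv)
m = (6.626 × 10^-34 J·s) / (1.32 × 10^-11 m × 3.37 × 10^6 m/s)
m = 1.49 × 10^-29 kg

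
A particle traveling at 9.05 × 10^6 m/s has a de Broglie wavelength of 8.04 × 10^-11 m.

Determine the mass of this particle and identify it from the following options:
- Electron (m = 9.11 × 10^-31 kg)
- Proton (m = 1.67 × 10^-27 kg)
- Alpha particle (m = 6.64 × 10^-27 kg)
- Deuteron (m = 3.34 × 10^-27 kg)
The particle is an electron.

From λ = h/(mv), solve for mass:

m = h/(λv)
m = (6.626 × 10^-34 J·s) / (8.04 × 10^-11 m × 9.05 × 10^6 m/s)
m = 9.11 × 10^-31 kg

Comparing with the listed masses, this is closest to an electron.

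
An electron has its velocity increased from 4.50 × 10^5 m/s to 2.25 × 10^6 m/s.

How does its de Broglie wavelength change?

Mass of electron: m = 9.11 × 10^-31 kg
The wavelength decreases by a factor of 5.

Using λ = h/(mv):

Initial wavelength: λ₁ = h/(mv₁) = 1.62 × 10^-9 m
Final wavelength: λ₂ = h/(mv₂) = 3.23 × 10^-10 m

Since λ ∝ 1/v, when velocity increases by a factor of 5, the wavelength decreases by a factor of 5.

λ₂/λ₁ = v₁/v₂ = 1/5

The wavelength decreases by a factor of 5.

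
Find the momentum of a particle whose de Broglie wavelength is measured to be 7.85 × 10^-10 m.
8.44 × 10^-25 kg·m/s

From the de Broglie relation λ = h/p, we solve for p:

p = h/λ
p = (6.626 × 10^-34 J·s) / (7.85 × 10^-10 m)
p = 8.44 × 10^-25 kg·m/s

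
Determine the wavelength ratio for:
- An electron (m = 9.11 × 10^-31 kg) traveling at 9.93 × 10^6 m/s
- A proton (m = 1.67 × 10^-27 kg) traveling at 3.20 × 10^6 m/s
λ₁/λ₂ = 591

Using λ = h/(mv):

λ₁ = h/(m₁v₁) = 7.32 × 10^-11 m
λ₂ = h/(m₂v₂) = 1.24 × 10^-13 m

Ratio λ₁/λ₂ = (m₂v₂)/(m₁v₁)
         = (1.67 × 10^-27 kg × 3.20 × 10^6 m/s) / (9.11 × 10^-31 kg × 9.93 × 10^6 m/s)
         = 591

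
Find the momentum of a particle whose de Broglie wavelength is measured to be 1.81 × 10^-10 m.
3.66 × 10^-24 kg·m/s

From the de Broglie relation λ = h/p, we solve for p:

p = h/λ
p = (6.626 × 10^-34 J·s) / (1.81 × 10^-10 m)
p = 3.66 × 10^-24 kg·m/s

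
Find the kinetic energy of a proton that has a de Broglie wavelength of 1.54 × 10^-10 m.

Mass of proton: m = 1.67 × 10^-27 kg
5.54 × 10^-21 J (or 0.0346 eV)

From λ = h/√(2mKE), we solve for KE:

λ² = h²/(2mKE)
KE = h²/(2mλ²)
KE = (6.626 × 10^-34 J·s)² / (2 × 1.67 × 10^-27 kg × (1.54 × 10^-10 m)²)
KE = 5.54 × 10^-21 J
KE = 0.0346 eV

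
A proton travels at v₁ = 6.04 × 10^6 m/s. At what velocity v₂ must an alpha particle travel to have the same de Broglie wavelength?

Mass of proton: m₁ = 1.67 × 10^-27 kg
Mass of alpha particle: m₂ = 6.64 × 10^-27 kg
v₂ = 1.52 × 10^6 m/s

For equal de Broglie wavelengths: λ₁ = λ₂

h/(m₁v₁) = h/(m₂v₂)
m₁v₁ = m₂v₂
v₂ = v₁ · (m₁/m₂)

v₂ = 6.04 × 10^6 m/s × (1.67 × 10^-27 kg / 6.64 × 10^-27 kg)
v₂ = 1.52 × 10^6 m/s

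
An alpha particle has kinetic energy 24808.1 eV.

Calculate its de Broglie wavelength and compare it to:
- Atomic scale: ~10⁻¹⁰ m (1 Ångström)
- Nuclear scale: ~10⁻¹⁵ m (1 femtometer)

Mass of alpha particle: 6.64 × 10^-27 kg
λ = 9.12 × 10^-14 m, which is between nuclear and atomic scales.

Using λ = h/√(2mKE):

KE = 24808.1 eV = 3.975 × 10^-15 J

λ = h/√(2mKE)
λ = (6.626 × 10^-34 J·s) / √(2 × 6.64 × 10^-27 kg × 3.975 × 10^-15 J)
λ = 9.12 × 10^-14 m

Comparison:
- Atomic scale (10⁻¹⁰ m): λ is 0.00091× this size
- Nuclear scale (10⁻¹⁵ m): λ is 91× this size

The wavelength is between nuclear and atomic scales.

This wavelength is appropriate for probing atomic structure but too large for nuclear physics experiments.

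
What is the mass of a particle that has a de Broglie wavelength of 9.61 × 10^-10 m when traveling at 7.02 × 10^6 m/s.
9.82 × 10^-32 kg

From the de Broglie relation λ = h/(mv), we solve for m:

m = h/(λv)
m = (6.626 × 10^-34 J·s) / (9.61 × 10^-10 m × 7.02 × 10^6 m/s)
m = 9.82 × 10^-32 kg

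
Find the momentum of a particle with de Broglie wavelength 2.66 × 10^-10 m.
2.49 × 10^-24 kg·m/s

From the de Broglie relation λ = h/p, we solve for p:

p = h/λ
p = (6.626 × 10^-34 J·s) / (2.66 × 10^-10 m)
p = 2.49 × 10^-24 kg·m/s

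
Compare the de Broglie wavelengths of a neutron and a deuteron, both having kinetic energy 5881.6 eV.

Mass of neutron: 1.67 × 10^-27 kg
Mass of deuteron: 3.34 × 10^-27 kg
The neutron has the longer wavelength.

Using λ = h/√(2mKE):

For neutron: λ₁ = h/√(2m₁KE) = 3.73 × 10^-13 m
For deuteron: λ₂ = h/√(2m₂KE) = 2.64 × 10^-13 m

Since λ ∝ 1/√m at constant kinetic energy, the lighter particle has the longer wavelength.

The neutron has the longer de Broglie wavelength.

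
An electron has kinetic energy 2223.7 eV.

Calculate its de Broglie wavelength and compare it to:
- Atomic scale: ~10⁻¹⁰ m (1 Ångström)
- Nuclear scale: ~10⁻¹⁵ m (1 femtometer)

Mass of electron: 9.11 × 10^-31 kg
λ = 2.60 × 10^-11 m, which is between nuclear and atomic scales.

Using λ = h/√(2mKE):

KE = 2223.7 eV = 3.563 × 10^-16 J

λ = h/√(2mKE)
λ = (6.626 × 10^-34 J·s) / √(2 × 9.11 × 10^-31 kg × 3.563 × 10^-16 J)
λ = 2.60 × 10^-11 m

Comparison:
- Atomic scale (10⁻¹⁰ m): λ is 0.26× this size
- Nuclear scale (10⁻¹⁵ m): λ is 2.6e+04× this size

The wavelength is between nuclear and atomic scales.

This wavelength is appropriate for probing atomic structure but too large for nuclear physics experiments.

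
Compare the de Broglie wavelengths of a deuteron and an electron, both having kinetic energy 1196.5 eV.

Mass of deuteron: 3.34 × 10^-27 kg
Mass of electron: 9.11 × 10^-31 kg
The electron has the longer wavelength.

Using λ = h/√(2mKE):

For deuteron: λ₁ = h/√(2m₁KE) = 5.86 × 10^-13 m
For electron: λ₂ = h/√(2m₂KE) = 3.55 × 10^-11 m

Since λ ∝ 1/√m at constant kinetic energy, the lighter particle has the longer wavelength.

The electron has the longer de Broglie wavelength.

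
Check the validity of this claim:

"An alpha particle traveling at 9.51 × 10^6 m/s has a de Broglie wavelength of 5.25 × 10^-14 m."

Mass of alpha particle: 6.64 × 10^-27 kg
False

The claim is incorrect.

Using λ = h/(mv):
λ = (6.626 × 10^-34 J·s) / (6.64 × 10^-27 kg × 9.51 × 10^6 m/s)
λ = 1.05 × 10^-14 m

The actual wavelength differs from the claimed 5.25 × 10^-14 m.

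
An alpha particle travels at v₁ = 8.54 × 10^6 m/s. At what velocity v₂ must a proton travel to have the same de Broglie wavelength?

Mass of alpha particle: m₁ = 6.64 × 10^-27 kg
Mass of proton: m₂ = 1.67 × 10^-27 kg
v₂ = 3.40 × 10^7 m/s

For equal de Broglie wavelengths: λ₁ = λ₂

h/(m₁v₁) = h/(m₂v₂)
m₁v₁ = m₂v₂
v₂ = v₁ · (m₁/m₂)

v₂ = 8.54 × 10^6 m/s × (6.64 × 10^-27 kg / 1.67 × 10^-27 kg)
v₂ = 3.40 × 10^7 m/s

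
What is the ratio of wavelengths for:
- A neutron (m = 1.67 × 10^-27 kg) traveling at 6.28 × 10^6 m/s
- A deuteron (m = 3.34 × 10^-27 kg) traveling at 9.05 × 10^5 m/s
λ₁/λ₂ = 0.288

Using λ = h/(mv):

λ₁ = h/(m₁v₁) = 6.32 × 10^-14 m
λ₂ = h/(m₂v₂) = 2.19 × 10^-13 m

Ratio λ₁/λ₂ = (m₂v₂)/(m₁v₁)
         = (3.34 × 10^-27 kg × 9.05 × 10^5 m/s) / (1.67 × 10^-27 kg × 6.28 × 10^6 m/s)
         = 0.288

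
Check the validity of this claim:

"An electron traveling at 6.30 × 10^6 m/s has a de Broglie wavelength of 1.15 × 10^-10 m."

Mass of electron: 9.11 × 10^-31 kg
True

The claim is correct.

Using λ = h/(mv):
λ = (6.626 × 10^-34 J·s) / (9.11 × 10^-31 kg × 6.30 × 10^6 m/s)
λ = 1.15 × 10^-10 m

This matches the claimed value.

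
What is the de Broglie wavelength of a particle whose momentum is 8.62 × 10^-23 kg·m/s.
7.69 × 10^-12 m

Using the de Broglie relation λ = h/p:

λ = h/p
λ = (6.626 × 10^-34 J·s) / (8.62 × 10^-23 kg·m/s)
λ = 7.69 × 10^-12 m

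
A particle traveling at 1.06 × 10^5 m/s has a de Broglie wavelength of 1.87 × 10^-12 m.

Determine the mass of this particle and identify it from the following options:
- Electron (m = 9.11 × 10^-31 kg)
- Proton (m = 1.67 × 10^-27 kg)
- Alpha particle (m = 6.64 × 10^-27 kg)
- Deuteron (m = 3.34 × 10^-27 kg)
The particle is a deuteron.

From λ = h/(mv), solve for mass:

m = h/(λv)
m = (6.626 × 10^-34 J·s) / (1.87 × 10^-12 m × 1.06 × 10^5 m/s)
m = 3.34 × 10^-27 kg

Comparing with the listed masses, this is closest to a deuteron.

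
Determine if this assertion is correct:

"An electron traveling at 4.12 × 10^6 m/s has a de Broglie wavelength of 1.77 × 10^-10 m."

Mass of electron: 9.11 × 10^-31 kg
True

The claim is correct.

Using λ = h/(mv):
λ = (6.626 × 10^-34 J·s) / (9.11 × 10^-31 kg × 4.12 × 10^6 m/s)
λ = 1.77 × 10^-10 m

This matches the claimed value.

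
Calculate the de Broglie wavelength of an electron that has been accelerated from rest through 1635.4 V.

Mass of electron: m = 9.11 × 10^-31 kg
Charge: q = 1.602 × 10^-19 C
3.03 × 10^-11 m

When a particle is accelerated through voltage V, it gains kinetic energy KE = qV.

The de Broglie wavelength is then λ = h/√(2mqV):

λ = h/√(2mqV)
λ = (6.626 × 10^-34 J·s) / √(2 × 9.11 × 10^-31 kg × 1.602 × 10^-19 C × 1635.4 V)
λ = 3.03 × 10^-11 m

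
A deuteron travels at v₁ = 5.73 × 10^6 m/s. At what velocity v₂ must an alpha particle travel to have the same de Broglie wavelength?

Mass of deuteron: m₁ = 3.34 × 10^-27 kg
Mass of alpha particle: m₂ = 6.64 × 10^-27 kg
v₂ = 2.88 × 10^6 m/s

For equal de Broglie wavelengths: λ₁ = λ₂

h/(m₁v₁) = h/(m₂v₂)
m₁v₁ = m₂v₂
v₂ = v₁ · (m₁/m₂)

v₂ = 5.73 × 10^6 m/s × (3.34 × 10^-27 kg / 6.64 × 10^-27 kg)
v₂ = 2.88 × 10^6 m/s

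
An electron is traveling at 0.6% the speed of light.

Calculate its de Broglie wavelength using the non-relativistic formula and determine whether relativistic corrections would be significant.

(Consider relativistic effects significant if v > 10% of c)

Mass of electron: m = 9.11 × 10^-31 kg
No, relativistic corrections are not needed.

Using the non-relativistic de Broglie formula λ = h/(mv):

v = 0.6% × c = 1.799 × 10^6 m/s

λ = h/(mv)
λ = (6.626 × 10^-34 J·s) / (9.11 × 10^-31 kg × 1.799 × 10^6 m/s)
λ = 4.04 × 10^-10 m

Since v = 0.6% of c < 10% of c, relativistic corrections are NOT significant and this non-relativistic result is a good approximation.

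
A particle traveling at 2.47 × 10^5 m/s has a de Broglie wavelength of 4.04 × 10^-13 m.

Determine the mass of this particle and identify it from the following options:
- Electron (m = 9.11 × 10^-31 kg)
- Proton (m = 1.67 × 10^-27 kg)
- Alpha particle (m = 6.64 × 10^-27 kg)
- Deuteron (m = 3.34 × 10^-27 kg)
The particle is an alpha particle.

From λ = h/(mv), solve for mass:

m = h/(λv)
m = (6.626 × 10^-34 J·s) / (4.04 × 10^-13 m × 2.47 × 10^5 m/s)
m = 6.64 × 10^-27 kg

Comparing with the listed masses, this is closest to an alpha particle.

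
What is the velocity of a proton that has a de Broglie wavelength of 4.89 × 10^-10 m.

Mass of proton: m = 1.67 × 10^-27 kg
8.11 × 10^2 m/s

From the de Broglie relation λ = h/(mv), we solve for v:

v = h/(mλ)
v = (6.626 × 10^-34 J·s) / (1.67 × 10^-27 kg × 4.89 × 10^-10 m)
v = 8.11 × 10^2 m/s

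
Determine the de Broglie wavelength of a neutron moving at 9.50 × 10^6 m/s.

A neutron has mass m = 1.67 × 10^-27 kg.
4.18 × 10^-14 m

Using the de Broglie relation λ = h/(mv):

λ = h/(mv)
λ = (6.626 × 10^-34 J·s) / (1.67 × 10^-27 kg × 9.50 × 10^6 m/s)
λ = 4.18 × 10^-14 m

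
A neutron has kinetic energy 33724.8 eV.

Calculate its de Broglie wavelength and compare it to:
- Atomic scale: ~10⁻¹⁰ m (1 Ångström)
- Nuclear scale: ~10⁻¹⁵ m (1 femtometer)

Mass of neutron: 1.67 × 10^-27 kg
λ = 1.56 × 10^-13 m, which is between nuclear and atomic scales.

Using λ = h/√(2mKE):

KE = 33724.8 eV = 5.403 × 10^-15 J

λ = h/√(2mKE)
λ = (6.626 × 10^-34 J·s) / √(2 × 1.67 × 10^-27 kg × 5.403 × 10^-15 J)
λ = 1.56 × 10^-13 m

Comparison:
- Atomic scale (10⁻¹⁰ m): λ is 0.0016× this size
- Nuclear scale (10⁻¹⁵ m): λ is 1.6e+02× this size

The wavelength is between nuclear and atomic scales.

This wavelength is appropriate for probing atomic structure but too large for nuclear physics experiments.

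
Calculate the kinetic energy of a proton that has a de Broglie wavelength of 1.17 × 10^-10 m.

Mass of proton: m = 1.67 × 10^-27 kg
9.60 × 10^-21 J (or 0.0599 eV)

From λ = h/√(2mKE), we solve for KE:

λ² = h²/(2mKE)
KE = h²/(2mλ²)
KE = (6.626 × 10^-34 J·s)² / (2 × 1.67 × 10^-27 kg × (1.17 × 10^-10 m)²)
KE = 9.60 × 10^-21 J
KE = 0.0599 eV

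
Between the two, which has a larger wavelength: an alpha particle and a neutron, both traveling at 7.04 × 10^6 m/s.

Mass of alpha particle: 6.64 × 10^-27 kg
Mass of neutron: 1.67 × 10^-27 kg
The neutron has the longer wavelength.

Using λ = h/(mv), since both particles have the same velocity, the wavelength depends only on mass.

For alpha particle: λ₁ = h/(m₁v) = 1.42 × 10^-14 m
For neutron: λ₂ = h/(m₂v) = 5.64 × 10^-14 m

Since λ ∝ 1/m at constant velocity, the lighter particle has the longer wavelength.

The neutron has the longer de Broglie wavelength.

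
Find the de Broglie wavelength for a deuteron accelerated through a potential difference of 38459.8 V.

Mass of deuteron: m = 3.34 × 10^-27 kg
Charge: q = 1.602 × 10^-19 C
1.03 × 10^-13 m

When a particle is accelerated through voltage V, it gains kinetic energy KE = qV.

The de Broglie wavelength is then λ = h/√(2mqV):

λ = h/√(2mqV)
λ = (6.626 × 10^-34 J·s) / √(2 × 3.34 × 10^-27 kg × 1.602 × 10^-19 C × 38459.8 V)
λ = 1.03 × 10^-13 m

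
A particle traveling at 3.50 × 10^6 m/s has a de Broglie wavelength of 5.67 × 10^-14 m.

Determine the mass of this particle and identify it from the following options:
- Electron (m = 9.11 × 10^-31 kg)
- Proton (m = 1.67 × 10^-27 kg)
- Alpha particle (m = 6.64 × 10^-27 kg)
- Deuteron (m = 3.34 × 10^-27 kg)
The particle is a deuteron.

From λ = h/(mv), solve for mass:

m = h/(λv)
m = (6.626 × 10^-34 J·s) / (5.67 × 10^-14 m × 3.50 × 10^6 m/s)
m = 3.34 × 10^-27 kg

Comparing with the listed masses, this is closest to a deuteron.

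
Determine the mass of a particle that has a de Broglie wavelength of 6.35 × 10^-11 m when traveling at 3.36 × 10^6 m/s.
3.11 × 10^-30 kg

From the de Broglie relation λ = h/(mv), we solve for m:

m = h/(λv)
m = (6.626 × 10^-34 J·s) / (6.35 × 10^-11 m × 3.36 × 10^6 m/s)
m = 3.11 × 10^-30 kg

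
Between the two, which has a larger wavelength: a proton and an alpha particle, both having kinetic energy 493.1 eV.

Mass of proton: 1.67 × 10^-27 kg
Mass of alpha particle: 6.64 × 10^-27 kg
The proton has the longer wavelength.

Using λ = h/√(2mKE):

For proton: λ₁ = h/√(2m₁KE) = 1.29 × 10^-12 m
For alpha particle: λ₂ = h/√(2m₂KE) = 6.47 × 10^-13 m

Since λ ∝ 1/√m at constant kinetic energy, the lighter particle has the longer wavelength.

The proton has the longer de Broglie wavelength.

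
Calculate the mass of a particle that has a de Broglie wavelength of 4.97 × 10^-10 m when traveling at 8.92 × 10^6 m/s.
1.49 × 10^-31 kg

From the de Broglie relation λ = h/(mv), we solve for m:

m = h/(λv)
m = (6.626 × 10^-34 J·s) / (4.97 × 10^-10 m × 8.92 × 10^6 m/s)
m = 1.49 × 10^-31 kg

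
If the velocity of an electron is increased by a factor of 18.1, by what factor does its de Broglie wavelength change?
The wavelength decreases by a factor of 18.1.

From λ = h/(mv), the wavelength is inversely proportional to velocity:

λ ∝ 1/v

If v → 18.1v, then λ → λ/18.1

When velocity is increased by a factor of 18.1, the wavelength decreases by a factor of 18.1.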